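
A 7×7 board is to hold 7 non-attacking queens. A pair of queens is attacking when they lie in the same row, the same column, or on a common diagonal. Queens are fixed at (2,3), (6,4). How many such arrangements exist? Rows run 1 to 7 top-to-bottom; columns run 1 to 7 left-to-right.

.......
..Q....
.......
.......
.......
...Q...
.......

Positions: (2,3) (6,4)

Branch on row 1: col 1 → 1; col 5 → 0; col 6 → 1; col 7 → 0.
Sum: 1 + 0 + 1 + 0 = 2.

2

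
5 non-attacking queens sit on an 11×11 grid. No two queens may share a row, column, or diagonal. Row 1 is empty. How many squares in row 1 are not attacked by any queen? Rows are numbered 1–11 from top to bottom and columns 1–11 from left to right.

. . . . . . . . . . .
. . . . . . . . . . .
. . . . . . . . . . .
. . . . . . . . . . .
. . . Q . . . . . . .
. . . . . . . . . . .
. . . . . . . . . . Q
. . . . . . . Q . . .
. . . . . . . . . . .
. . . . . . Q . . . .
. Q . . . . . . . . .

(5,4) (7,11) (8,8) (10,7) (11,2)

(5,4) attacks row 1 at column 4 and diagonals 8.
(7,11) attacks row 1 at column 11 and diagonals 5.
(8,8) attacks row 1 at column 8 and diagonals 1.
(10,7) attacks row 1 at column 7.
(11,2) attacks row 1 at column 2.
Attacked columns: {1, 2, 4, 5, 7, 8, 11}. Safe: {3, 6, 9, 10}.

4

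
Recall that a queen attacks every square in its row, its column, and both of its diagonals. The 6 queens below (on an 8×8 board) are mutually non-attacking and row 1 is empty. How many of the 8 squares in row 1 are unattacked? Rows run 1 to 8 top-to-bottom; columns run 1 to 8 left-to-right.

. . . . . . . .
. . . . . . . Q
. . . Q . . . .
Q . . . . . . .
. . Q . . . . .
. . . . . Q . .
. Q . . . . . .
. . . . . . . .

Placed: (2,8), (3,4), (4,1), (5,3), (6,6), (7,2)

(2,8) attacks row 1 at column 8 and diagonals 7.
(3,4) attacks row 1 at column 4 and diagonals 2, 6.
(4,1) attacks row 1 at column 1 and diagonals 4.
(5,3) attacks row 1 at column 3 and diagonals 7.
(6,6) attacks row 1 at column 6 and diagonals 1.
(7,2) attacks row 1 at column 2 and diagonals 8.
Attacked columns: {1, 2, 3, 4, 6, 7, 8}. Safe: {5}.

1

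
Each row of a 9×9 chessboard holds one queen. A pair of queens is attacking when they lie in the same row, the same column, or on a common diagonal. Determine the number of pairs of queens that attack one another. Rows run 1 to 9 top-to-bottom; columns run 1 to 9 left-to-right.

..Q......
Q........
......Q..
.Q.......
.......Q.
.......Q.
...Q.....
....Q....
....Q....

Same column: (5,8)–(6,8) (column 8); (8,5)–(9,5) (column 5).
Same diagonal: (1,3)–(6,8) (|1−6| = |3−8| = 5); (5,8)–(8,5) (|5−8| = |8−5| = 3); (6,8)–(9,5) (|6−9| = |8−5| = 3); (7,4)–(8,5) (|7−8| = |4−5| = 1).
Total attacking pairs: 6.

6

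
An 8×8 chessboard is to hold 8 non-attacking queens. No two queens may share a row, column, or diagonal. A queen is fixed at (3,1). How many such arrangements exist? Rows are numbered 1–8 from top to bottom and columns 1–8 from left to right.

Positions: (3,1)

16

Branch on row 1: col 2 → 1; col 4 → 4; col 5 → 4; col 6 → 4; col 7 → 1; col 8 → 2.
Sum: 1 + 4 + 4 + 4 + 1 + 2 = 16.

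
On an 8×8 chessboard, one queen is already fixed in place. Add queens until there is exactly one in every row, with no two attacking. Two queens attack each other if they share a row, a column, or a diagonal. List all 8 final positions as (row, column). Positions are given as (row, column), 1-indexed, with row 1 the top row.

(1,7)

(1,7) (2,2) (3,4) (4,1) (5,8) (6,5) (7,3) (8,6)

Row 2: attacked by (1,7)→{6,7,8}. Safe: 1, 2, 3, 4, 5. Place at column 2.
Row 3: attacked by (1,7)→{5,7}; (2,2)→{1,2,3}. Safe: 4, 6, 8. Place at column 4.
Row 4: attacked by (1,7)→{4,7}; (2,2)→{2,4}; (3,4)→{3,4,5}. Safe: 1, 6, 8. Place at column 1.
Row 5: attacked by (1,7)→{3,7}; (2,2)→{2,5}; (3,4)→{2,4,6}; (4,1)→{1,2}. Safe: 8. Place at column 8.
Row 6: attacked by (1,7)→{2,7}; (2,2)→{2,6}; (3,4)→{1,4,7}; (4,1)→{1,3}; (5,8)→{7,8}. Safe: 5. Place at column 5.
Row 7: attacked by (1,7)→{1,7}; (2,2)→{2,7}; (3,4)→{4,8}; (4,1)→{1,4}; (5,8)→{6,8}; (6,5)→{4,5,6}. Safe: 3. Place at column 3.
Row 8: attacked by (1,7)→{7}; (2,2)→{2,8}; (3,4)→{4}; (4,1)→{1,5}; (5,8)→{5,8}; (6,5)→{3,5,7}; (7,3)→{2,3,4}. Safe: 6. Place at column 6.
Columns [7, 2, 4, 1, 8, 5, 3, 6], r−c [-6, 0, -1, 3, -3, 1, 4, 2], r+c [8, 4, 7, 5, 13, 11, 10, 14] are all distinct, so no two queens attack.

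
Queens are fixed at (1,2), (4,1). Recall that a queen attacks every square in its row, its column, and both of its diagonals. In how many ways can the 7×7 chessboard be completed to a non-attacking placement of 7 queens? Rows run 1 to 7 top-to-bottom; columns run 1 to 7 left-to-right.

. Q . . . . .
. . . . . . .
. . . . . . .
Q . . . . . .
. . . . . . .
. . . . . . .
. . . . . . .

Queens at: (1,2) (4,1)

Branch on row 2: col 4 → 1; col 5 → 1; col 6 → 0; col 7 → 0.
Sum: 1 + 1 + 0 + 0 = 2.

2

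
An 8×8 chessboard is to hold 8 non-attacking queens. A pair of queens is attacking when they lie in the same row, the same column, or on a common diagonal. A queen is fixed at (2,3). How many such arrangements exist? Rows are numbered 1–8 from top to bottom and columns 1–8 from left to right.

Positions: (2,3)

Branch on row 1: col 1 → 0; col 5 → 3; col 6 → 8; col 7 → 2; col 8 → 1.
Sum: 0 + 3 + 8 + 2 + 1 = 14.

14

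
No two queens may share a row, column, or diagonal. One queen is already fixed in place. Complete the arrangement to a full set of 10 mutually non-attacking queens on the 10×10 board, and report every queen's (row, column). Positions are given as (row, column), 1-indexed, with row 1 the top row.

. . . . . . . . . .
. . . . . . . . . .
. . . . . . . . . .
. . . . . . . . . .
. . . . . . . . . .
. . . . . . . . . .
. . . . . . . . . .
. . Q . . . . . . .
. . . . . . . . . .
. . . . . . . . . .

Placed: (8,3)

Row 1: attacked by (8,3)→{3,10}. Safe: 1, 2, 4, 5, 6, 7, 8, 9. Place at column 6.
Row 2: attacked by (1,6)→{5,6,7}; (8,3)→{3,9}. Safe: 1, 2, 4, 8, 10. Place at column 8.
Row 3: attacked by (1,6)→{4,6,8}; (2,8)→{7,8,9}; (8,3)→{3,8}. Safe: 1, 2, 5, 10. Place at column 10.
Row 4: attacked by (1,6)→{3,6,9}; (2,8)→{6,8,10}; (3,10)→{9,10}; (8,3)→{3,7}. Safe: 1, 2, 4, 5. Place at column 2.
Row 5: attacked by (1,6)→{2,6,10}; (2,8)→{5,8}; (3,10)→{8,10}; (4,2)→{1,2,3}; (8,3)→{3,6}. Safe: 4, 7, 9. Place at column 4.
Row 6: attacked by (1,6)→{1,6}; (2,8)→{4,8}; (3,10)→{7,10}; (4,2)→{2,4}; (5,4)→{3,4,5}; (8,3)→{1,3,5}. Safe: 9. Place at column 9.
Row 7: attacked by (1,6)→{6}; (2,8)→{3,8}; (3,10)→{6,10}; (4,2)→{2,5}; (5,4)→{2,4,6}; (6,9)→{8,9,10}; (8,3)→{2,3,4}. Safe: 1, 7. Place at column 1.
Row 9: attacked by (1,6)→{6}; (2,8)→{1,8}; (3,10)→{4,10}; (4,2)→{2,7}; (5,4)→{4,8}; (6,9)→{6,9}; (7,1)→{1,3}; (8,3)→{2,3,4}. Safe: 5. Place at column 5.
Row 10: attacked by (1,6)→{6}; (2,8)→{8}; (3,10)→{3,10}; (4,2)→{2,8}; (5,4)→{4,9}; (6,9)→{5,9}; (7,1)→{1,4}; (8,3)→{1,3,5}; (9,5)→{4,5,6}. Safe: 7. Place at column 7.
Columns [6, 8, 10, 2, 4, 9, 1, 3, 5, 7], r−c [-5, -6, -7, 2, 1, -3, 6, 5, 4, 3], r+c [7, 10, 13, 6, 9, 15, 8, 11, 14, 17] are all distinct, so no two queens attack.

(1,6) (2,8) (3,10) (4,2) (5,4) (6,9) (7,1) (8,3) (9,5) (10,7)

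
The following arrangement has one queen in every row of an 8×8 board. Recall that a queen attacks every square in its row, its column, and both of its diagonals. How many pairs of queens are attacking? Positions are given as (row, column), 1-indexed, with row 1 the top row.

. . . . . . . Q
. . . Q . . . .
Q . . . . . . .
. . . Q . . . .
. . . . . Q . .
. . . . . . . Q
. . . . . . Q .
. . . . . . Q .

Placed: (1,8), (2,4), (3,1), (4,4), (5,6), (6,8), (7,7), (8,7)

Same column: (1,8)–(6,8) (column 8); (2,4)–(4,4) (column 4); (7,7)–(8,7) (column 7).
Same diagonal: (2,4)–(6,8) (|2−6| = |4−8| = 4); (4,4)–(7,7) (|4−7| = |4−7| = 3); (6,8)–(7,7) (|6−7| = |8−7| = 1).
Total attacking pairs: 6.

6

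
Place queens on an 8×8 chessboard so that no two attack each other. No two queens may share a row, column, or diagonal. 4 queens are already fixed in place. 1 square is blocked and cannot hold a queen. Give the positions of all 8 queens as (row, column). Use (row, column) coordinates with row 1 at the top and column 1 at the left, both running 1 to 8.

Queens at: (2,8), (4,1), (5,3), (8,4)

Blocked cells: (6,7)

Row 1: attacked by (2,8)→{7,8}; (4,1)→{1,4}; (5,3)→{3,7}; (8,4)→{4}. Safe: 2, 5, 6. Place at column 2.
Row 3: attacked by (1,2)→{2,4}; (2,8)→{7,8}; (4,1)→{1,2}; (5,3)→{1,3,5}; (8,4)→{4}. Safe: 6. Place at column 6.
Row 6: attacked by (1,2)→{2,7}; (2,8)→{4,8}; (3,6)→{3,6}; (4,1)→{1,3}; (5,3)→{2,3,4}; (8,4)→{2,4,6}. Blocked: 7. Safe: 5. Place at column 5.
Row 7: attacked by (1,2)→{2,8}; (2,8)→{3,8}; (3,6)→{2,6}; (4,1)→{1,4}; (5,3)→{1,3,5}; (6,5)→{4,5,6}; (8,4)→{3,4,5}. Safe: 7. Place at column 7.
Columns [2, 8, 6, 1, 3, 5, 7, 4], r−c [-1, -6, -3, 3, 2, 1, 0, 4], r+c [3, 10, 9, 5, 8, 11, 14, 12] are all distinct, so no two queens attack.

(1,2) (2,8) (3,6) (4,1) (5,3) (6,5) (7,7) (8,4)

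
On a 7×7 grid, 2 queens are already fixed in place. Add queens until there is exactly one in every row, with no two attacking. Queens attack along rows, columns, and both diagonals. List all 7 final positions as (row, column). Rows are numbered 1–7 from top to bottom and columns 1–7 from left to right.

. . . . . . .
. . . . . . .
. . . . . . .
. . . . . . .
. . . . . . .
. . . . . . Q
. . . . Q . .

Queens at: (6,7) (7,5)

Row 1: attacked by (6,7)→{2,7}; (7,5)→{5}. Safe: 1, 3, 4, 6. Place at column 3.
Row 2: attacked by (1,3)→{2,3,4}; (6,7)→{3,7}; (7,5)→{5}. Safe: 1, 6. Place at column 1.
Row 3: attacked by (1,3)→{1,3,5}; (2,1)→{1,2}; (6,7)→{4,7}; (7,5)→{1,5}. Safe: 6. Place at column 6.
Row 4: attacked by (1,3)→{3,6}; (2,1)→{1,3}; (3,6)→{5,6,7}; (6,7)→{5,7}; (7,5)→{2,5}. Safe: 4. Place at column 4.
Row 5: attacked by (1,3)→{3,7}; (2,1)→{1,4}; (3,6)→{4,6}; (4,4)→{3,4,5}; (6,7)→{6,7}; (7,5)→{3,5,7}. Safe: 2. Place at column 2.
Columns [3, 1, 6, 4, 2, 7, 5], r−c [-2, 1, -3, 0, 3, -1, 2], r+c [4, 3, 9, 8, 7, 13, 12] are all distinct, so no two queens attack.

(1,3) (2,1) (3,6) (4,4) (5,2) (6,7) (7,5)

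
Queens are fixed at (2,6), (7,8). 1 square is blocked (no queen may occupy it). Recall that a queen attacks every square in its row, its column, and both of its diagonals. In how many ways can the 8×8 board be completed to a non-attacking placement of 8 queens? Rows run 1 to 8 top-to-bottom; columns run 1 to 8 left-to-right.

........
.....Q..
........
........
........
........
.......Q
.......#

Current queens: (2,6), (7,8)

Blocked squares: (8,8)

Branch on row 1: col 1 → 0; col 3 → 2; col 4 → 0.
Sum: 0 + 2 + 0 = 2.

2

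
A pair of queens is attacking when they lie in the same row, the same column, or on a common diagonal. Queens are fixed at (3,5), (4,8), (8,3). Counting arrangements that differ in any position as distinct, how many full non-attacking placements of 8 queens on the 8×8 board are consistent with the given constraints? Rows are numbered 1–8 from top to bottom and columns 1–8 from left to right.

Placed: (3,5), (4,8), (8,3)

2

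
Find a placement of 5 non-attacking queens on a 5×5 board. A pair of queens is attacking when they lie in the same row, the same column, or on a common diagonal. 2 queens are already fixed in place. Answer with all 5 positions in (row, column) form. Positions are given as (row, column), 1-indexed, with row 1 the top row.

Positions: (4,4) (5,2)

Row 1: attacked by (4,4)→{1,4}; (5,2)→{2}. Safe: 3, 5. Place at column 5.
Row 2: attacked by (1,5)→{4,5}; (4,4)→{2,4}; (5,2)→{2,5}. Safe: 1, 3. Place at column 3.
Row 3: attacked by (1,5)→{3,5}; (2,3)→{2,3,4}; (4,4)→{3,4,5}; (5,2)→{2,4}. Safe: 1. Place at column 1.
Columns [5, 3, 1, 4, 2], r−c [-4, -1, 2, 0, 3], r+c [6, 5, 4, 8, 7] are all distinct, so no two queens attack.

(1,5) (2,3) (3,1) (4,4) (5,2)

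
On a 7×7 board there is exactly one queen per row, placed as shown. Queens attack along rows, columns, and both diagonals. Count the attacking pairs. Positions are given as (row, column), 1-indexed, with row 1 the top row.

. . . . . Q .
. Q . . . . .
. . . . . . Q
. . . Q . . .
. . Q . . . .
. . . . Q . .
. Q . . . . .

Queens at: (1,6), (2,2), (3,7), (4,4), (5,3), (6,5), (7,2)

3

Same column: (2,2)–(7,2) (column 2).
Same diagonal: (2,2)–(4,4) (|2−4| = |2−4| = 2); (4,4)–(5,3) (|4−5| = |4−3| = 1).
Total attacking pairs: 3.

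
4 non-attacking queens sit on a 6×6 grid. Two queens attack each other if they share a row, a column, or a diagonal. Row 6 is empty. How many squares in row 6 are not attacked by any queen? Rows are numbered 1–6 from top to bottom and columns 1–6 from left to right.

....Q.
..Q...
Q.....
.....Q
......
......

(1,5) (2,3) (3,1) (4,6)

1

(1,5) attacks row 6 at column 5.
(2,3) attacks row 6 at column 3.
(3,1) attacks row 6 at column 1 and diagonals 4.
(4,6) attacks row 6 at column 6 and diagonals 4.
Attacked columns: {1, 3, 4, 5, 6}. Safe: {2}.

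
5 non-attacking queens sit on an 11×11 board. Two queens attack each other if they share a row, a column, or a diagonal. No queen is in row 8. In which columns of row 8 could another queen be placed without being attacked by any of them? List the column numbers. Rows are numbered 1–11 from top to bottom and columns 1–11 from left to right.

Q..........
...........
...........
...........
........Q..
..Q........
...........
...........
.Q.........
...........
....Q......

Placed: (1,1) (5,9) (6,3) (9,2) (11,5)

columns 4, 7, 10, 11

(1,1) attacks row 8 at column 1 and diagonals 8.
(5,9) attacks row 8 at column 9 and diagonals 6.
(6,3) attacks row 8 at column 3 and diagonals 1, 5.
(9,2) attacks row 8 at column 2 and diagonals 1, 3.
(11,5) attacks row 8 at column 5 and diagonals 2, 8.
Attacked columns: {1, 2, 3, 5, 6, 8, 9}. Safe: {4, 7, 10, 11}.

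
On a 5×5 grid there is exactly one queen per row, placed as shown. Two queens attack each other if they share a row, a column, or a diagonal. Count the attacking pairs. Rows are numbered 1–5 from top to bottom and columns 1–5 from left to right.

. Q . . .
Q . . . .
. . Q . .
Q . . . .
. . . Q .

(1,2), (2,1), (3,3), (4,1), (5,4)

Same column: (2,1)–(4,1) (column 1).
Same diagonal: (1,2)–(2,1) (|1−2| = |2−1| = 1); (2,1)–(5,4) (|2−5| = |1−4| = 3).
Total attacking pairs: 3.

3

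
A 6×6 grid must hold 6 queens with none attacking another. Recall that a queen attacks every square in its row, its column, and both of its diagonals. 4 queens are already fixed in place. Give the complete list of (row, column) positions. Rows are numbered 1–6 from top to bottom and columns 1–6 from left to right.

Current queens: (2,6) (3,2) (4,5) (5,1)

Row 1: attacked by (2,6)→{5,6}; (3,2)→{2,4}; (4,5)→{2,5}; (5,1)→{1,5}. Safe: 3. Place at column 3.
Row 6: attacked by (1,3)→{3}; (2,6)→{2,6}; (3,2)→{2,5}; (4,5)→{3,5}; (5,1)→{1,2}. Safe: 4. Place at column 4.
Columns [3, 6, 2, 5, 1, 4], r−c [-2, -4, 1, -1, 4, 2], r+c [4, 8, 5, 9, 6, 10] are all distinct, so no two queens attack.

(1,3) (2,6) (3,2) (4,5) (5,1) (6,4)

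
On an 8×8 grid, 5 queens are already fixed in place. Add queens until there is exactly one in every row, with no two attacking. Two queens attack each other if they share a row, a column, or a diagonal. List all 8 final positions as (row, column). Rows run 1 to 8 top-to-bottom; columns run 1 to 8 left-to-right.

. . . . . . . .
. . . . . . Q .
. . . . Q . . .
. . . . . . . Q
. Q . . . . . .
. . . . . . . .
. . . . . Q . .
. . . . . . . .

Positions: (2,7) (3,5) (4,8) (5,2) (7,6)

(1,1) (2,7) (3,5) (4,8) (5,2) (6,4) (7,6) (8,3)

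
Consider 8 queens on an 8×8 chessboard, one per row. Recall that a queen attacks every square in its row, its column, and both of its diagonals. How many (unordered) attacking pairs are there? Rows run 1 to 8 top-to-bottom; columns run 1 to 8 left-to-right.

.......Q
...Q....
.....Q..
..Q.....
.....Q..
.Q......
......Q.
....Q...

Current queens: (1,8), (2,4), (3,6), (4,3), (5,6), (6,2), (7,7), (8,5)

2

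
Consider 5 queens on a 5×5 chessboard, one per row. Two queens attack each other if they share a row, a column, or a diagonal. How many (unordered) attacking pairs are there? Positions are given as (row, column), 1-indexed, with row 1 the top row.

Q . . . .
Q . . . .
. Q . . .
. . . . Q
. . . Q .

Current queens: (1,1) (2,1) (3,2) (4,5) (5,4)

Same column: (1,1)–(2,1) (column 1).
Same diagonal: (2,1)–(3,2) (|2−3| = |1−2| = 1); (2,1)–(5,4) (|2−5| = |1−4| = 3); (3,2)–(5,4) (|3−5| = |2−4| = 2); (4,5)–(5,4) (|4−5| = |5−4| = 1).
Total attacking pairs: 5.

5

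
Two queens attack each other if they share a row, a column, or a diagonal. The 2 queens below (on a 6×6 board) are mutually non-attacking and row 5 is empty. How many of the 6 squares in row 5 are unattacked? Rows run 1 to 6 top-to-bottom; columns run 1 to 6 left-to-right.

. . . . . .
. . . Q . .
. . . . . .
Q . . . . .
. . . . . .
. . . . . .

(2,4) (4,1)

(2,4) attacks row 5 at column 4 and diagonals 1.
(4,1) attacks row 5 at column 1 and diagonals 2.
Attacked columns: {1, 2, 4}. Safe: {3, 5, 6}.

3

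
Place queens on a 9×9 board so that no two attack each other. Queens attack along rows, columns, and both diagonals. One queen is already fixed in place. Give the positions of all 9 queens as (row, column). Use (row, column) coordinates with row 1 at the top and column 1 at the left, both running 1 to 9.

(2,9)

(1,3) (2,9) (3,6) (4,2) (5,5) (6,7) (7,1) (8,4) (9,8)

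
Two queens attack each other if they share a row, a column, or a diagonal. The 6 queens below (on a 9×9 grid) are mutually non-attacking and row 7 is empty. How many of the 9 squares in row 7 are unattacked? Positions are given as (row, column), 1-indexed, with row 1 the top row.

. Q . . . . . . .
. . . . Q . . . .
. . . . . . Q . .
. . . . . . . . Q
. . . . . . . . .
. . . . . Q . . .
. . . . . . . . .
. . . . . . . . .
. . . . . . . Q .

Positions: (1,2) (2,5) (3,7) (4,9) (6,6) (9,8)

2

(1,2) attacks row 7 at column 2 and diagonals 8.
(2,5) attacks row 7 at column 5.
(3,7) attacks row 7 at column 7 and diagonals 3.
(4,9) attacks row 7 at column 9 and diagonals 6.
(6,6) attacks row 7 at column 6 and diagonals 5, 7.
(9,8) attacks row 7 at column 8 and diagonals 6.
Attacked columns: {2, 3, 5, 6, 7, 8, 9}. Safe: {1, 4}.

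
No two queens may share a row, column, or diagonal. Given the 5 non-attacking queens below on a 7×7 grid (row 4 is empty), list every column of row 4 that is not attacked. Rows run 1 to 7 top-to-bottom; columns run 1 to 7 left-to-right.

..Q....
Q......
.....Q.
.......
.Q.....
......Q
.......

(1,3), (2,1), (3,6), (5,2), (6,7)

columns 4

(1,3) attacks row 4 at column 3 and diagonals 6.
(2,1) attacks row 4 at column 1 and diagonals 3.
(3,6) attacks row 4 at column 6 and diagonals 5, 7.
(5,2) attacks row 4 at column 2 and diagonals 1, 3.
(6,7) attacks row 4 at column 7 and diagonals 5.
Attacked columns: {1, 2, 3, 5, 6, 7}. Safe: {4}.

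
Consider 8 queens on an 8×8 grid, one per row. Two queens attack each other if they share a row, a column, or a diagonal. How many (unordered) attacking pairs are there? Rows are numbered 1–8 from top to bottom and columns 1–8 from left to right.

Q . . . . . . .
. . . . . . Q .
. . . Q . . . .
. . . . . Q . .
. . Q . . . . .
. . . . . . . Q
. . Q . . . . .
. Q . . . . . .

5

Same column: (5,3)–(7,3) (column 3).
Same diagonal: (4,6)–(6,8) (|4−6| = |6−8| = 2); (4,6)–(7,3) (|4−7| = |6−3| = 3); (4,6)–(8,2) (|4−8| = |6−2| = 4); (7,3)–(8,2) (|7−8| = |3−2| = 1).
Total attacking pairs: 5.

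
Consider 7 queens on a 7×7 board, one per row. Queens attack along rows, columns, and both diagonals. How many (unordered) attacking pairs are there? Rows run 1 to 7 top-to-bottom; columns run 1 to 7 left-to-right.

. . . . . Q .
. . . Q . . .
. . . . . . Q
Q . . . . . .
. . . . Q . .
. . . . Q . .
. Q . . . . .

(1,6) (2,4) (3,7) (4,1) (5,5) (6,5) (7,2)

Same column: (5,5)–(6,5) (column 5).
Same diagonal: (3,7)–(5,5) (|3−5| = |7−5| = 2).
Total attacking pairs: 2.

2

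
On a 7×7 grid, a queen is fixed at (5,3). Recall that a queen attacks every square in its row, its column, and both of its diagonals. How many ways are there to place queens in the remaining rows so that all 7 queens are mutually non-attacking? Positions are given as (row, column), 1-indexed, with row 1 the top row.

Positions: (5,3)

6

Branch on row 1: col 1 → 1; col 2 → 1; col 4 → 1; col 5 → 2; col 6 → 1.
Sum: 1 + 1 + 1 + 2 + 1 = 6.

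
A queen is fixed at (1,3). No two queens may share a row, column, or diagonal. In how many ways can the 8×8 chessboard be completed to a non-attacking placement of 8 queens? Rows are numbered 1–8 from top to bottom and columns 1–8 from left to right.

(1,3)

Branch on row 2: col 1 → 1; col 5 → 4; col 6 → 8; col 7 → 2; col 8 → 1.
Sum: 1 + 4 + 8 + 2 + 1 = 16.

16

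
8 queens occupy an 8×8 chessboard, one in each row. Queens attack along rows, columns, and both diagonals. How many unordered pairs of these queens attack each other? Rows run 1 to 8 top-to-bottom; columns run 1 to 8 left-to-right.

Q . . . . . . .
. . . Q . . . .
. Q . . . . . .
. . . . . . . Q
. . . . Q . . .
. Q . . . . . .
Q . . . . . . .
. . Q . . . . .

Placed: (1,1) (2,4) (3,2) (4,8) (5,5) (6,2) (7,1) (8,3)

Same column: (1,1)–(7,1) (column 1); (3,2)–(6,2) (column 2).
Same diagonal: (1,1)–(5,5) (|1−5| = |1−5| = 4); (6,2)–(7,1) (|6−7| = |2−1| = 1).
Total attacking pairs: 4.

4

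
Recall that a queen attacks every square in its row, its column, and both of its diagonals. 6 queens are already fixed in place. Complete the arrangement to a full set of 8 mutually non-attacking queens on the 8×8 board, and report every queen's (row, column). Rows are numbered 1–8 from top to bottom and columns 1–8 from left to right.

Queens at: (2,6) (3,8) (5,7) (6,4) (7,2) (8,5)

(1,1) (2,6) (3,8) (4,3) (5,7) (6,4) (7,2) (8,5)

Row 1: attacked by (2,6)→{5,6,7}; (3,8)→{6,8}; (5,7)→{3,7}; (6,4)→{4}; (7,2)→{2,8}; (8,5)→{5}. Safe: 1. Place at column 1.
Row 4: attacked by (1,1)→{1,4}; (2,6)→{4,6,8}; (3,8)→{7,8}; (5,7)→{6,7,8}; (6,4)→{2,4,6}; (7,2)→{2,5}; (8,5)→{1,5}. Safe: 3. Place at column 3.
Columns [1, 6, 8, 3, 7, 4, 2, 5], r−c [0, -4, -5, 1, -2, 2, 5, 3], r+c [2, 8, 11, 7, 12, 10, 9, 13] are all distinct, so no two queens attack.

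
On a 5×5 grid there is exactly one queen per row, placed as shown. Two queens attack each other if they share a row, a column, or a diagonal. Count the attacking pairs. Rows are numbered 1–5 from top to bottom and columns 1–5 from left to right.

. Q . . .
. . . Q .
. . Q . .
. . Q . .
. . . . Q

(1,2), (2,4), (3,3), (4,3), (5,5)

3

Same column: (3,3)–(4,3) (column 3).
Same diagonal: (2,4)–(3,3) (|2−3| = |4−3| = 1); (3,3)–(5,5) (|3−5| = |3−5| = 2).
Total attacking pairs: 3.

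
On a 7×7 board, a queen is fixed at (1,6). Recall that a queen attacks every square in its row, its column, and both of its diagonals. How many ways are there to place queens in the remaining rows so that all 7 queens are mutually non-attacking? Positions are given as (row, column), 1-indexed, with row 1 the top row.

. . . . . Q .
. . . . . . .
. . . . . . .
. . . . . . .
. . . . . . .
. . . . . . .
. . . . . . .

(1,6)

7

Branch on row 2: col 1 → 1; col 2 → 1; col 3 → 3; col 4 → 2.
Sum: 1 + 1 + 3 + 2 = 7.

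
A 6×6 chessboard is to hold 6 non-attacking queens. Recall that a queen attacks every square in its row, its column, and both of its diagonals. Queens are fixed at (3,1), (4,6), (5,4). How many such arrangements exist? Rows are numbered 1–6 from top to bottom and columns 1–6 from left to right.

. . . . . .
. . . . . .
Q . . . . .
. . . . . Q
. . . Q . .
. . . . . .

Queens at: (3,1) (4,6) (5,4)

1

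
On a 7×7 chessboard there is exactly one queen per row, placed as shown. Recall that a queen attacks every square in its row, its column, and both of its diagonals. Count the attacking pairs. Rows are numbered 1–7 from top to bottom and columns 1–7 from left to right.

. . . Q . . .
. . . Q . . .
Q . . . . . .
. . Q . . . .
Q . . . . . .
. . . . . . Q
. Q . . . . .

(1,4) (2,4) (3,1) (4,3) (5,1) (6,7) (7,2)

Same column: (1,4)–(2,4) (column 4); (3,1)–(5,1) (column 1).
Same diagonal: (2,4)–(5,1) (|2−5| = |4−1| = 3).
Total attacking pairs: 3.

3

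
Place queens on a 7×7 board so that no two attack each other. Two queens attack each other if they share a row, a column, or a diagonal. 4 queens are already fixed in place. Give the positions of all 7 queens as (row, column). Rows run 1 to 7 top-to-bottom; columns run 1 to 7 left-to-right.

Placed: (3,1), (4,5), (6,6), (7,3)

(1,7) (2,4) (3,1) (4,5) (5,2) (6,6) (7,3)

Row 1: attacked by (3,1)→{1,3}; (4,5)→{2,5}; (6,6)→{1,6}; (7,3)→{3}. Safe: 4, 7. Place at column 7.
Row 2: attacked by (1,7)→{6,7}; (3,1)→{1,2}; (4,5)→{3,5,7}; (6,6)→{2,6}; (7,3)→{3}. Safe: 4. Place at column 4.
Row 5: attacked by (1,7)→{3,7}; (2,4)→{1,4,7}; (3,1)→{1,3}; (4,5)→{4,5,6}; (6,6)→{5,6,7}; (7,3)→{1,3,5}. Safe: 2. Place at column 2.
Columns [7, 4, 1, 5, 2, 6, 3], r−c [-6, -2, 2, -1, 3, 0, 4], r+c [8, 6, 4, 9, 7, 12, 10] are all distinct, so no two queens attack.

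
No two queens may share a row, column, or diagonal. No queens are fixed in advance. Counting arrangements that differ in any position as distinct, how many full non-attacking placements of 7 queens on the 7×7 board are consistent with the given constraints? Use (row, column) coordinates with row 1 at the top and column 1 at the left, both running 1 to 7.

Branch on row 1: col 1 → 4; col 2 → 7; col 3 → 6; col 4 → 6; col 5 → 6; col 6 → 7; col 7 → 4.
Sum: 4 + 7 + 6 + 6 + 6 + 7 + 4 = 40.
(This is the classic 7-queens count.)

40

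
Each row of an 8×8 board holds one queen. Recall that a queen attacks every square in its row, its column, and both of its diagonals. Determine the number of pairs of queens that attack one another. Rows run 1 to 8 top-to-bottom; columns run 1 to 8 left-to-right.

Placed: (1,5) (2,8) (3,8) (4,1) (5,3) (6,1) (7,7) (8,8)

5

Same column: (2,8)–(3,8) (column 8); (2,8)–(8,8) (column 8); (3,8)–(8,8) (column 8); (4,1)–(6,1) (column 1).
Same diagonal: (7,7)–(8,8) (|7−8| = |7−8| = 1).
Total attacking pairs: 5.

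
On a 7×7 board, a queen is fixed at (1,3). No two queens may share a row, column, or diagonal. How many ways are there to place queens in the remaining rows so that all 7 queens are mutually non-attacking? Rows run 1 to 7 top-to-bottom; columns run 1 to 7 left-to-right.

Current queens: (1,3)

Branch on row 2: col 1 → 2; col 5 → 1; col 6 → 1; col 7 → 2.
Sum: 2 + 1 + 1 + 2 = 6.

6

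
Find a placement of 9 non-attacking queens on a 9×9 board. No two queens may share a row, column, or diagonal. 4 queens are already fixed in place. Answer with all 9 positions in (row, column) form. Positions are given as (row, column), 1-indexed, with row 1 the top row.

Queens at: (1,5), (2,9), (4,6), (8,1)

(1,5) (2,9) (3,4) (4,6) (5,8) (6,2) (7,7) (8,1) (9,3)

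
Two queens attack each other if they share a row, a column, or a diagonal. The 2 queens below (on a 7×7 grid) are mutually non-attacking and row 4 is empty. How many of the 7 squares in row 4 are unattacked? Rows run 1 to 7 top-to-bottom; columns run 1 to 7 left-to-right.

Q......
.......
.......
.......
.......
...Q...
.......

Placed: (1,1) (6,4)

3

(1,1) attacks row 4 at column 1 and diagonals 4.
(6,4) attacks row 4 at column 4 and diagonals 2, 6.
Attacked columns: {1, 2, 4, 6}. Safe: {3, 5, 7}.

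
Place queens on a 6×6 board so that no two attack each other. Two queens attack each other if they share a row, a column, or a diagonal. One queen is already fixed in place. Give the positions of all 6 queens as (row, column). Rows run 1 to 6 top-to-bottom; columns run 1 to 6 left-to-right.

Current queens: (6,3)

(1,4) (2,1) (3,5) (4,2) (5,6) (6,3)

Row 1: attacked by (6,3)→{3}. Safe: 1, 2, 4, 5, 6. Place at column 4.
Row 2: attacked by (1,4)→{3,4,5}; (6,3)→{3}. Safe: 1, 2, 6. Place at column 1.
Row 3: attacked by (1,4)→{2,4,6}; (2,1)→{1,2}; (6,3)→{3,6}. Safe: 5. Place at column 5.
Row 4: attacked by (1,4)→{1,4}; (2,1)→{1,3}; (3,5)→{4,5,6}; (6,3)→{1,3,5}. Safe: 2. Place at column 2.
Row 5: attacked by (1,4)→{4}; (2,1)→{1,4}; (3,5)→{3,5}; (4,2)→{1,2,3}; (6,3)→{2,3,4}. Safe: 6. Place at column 6.
Columns [4, 1, 5, 2, 6, 3], r−c [-3, 1, -2, 2, -1, 3], r+c [5, 3, 8, 6, 11, 9] are all distinct, so no two queens attack.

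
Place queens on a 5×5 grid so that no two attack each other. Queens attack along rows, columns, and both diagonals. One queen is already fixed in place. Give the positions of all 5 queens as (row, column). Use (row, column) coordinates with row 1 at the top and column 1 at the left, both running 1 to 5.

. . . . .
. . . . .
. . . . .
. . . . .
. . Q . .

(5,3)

(1,1) (2,4) (3,2) (4,5) (5,3)

Row 1: attacked by (5,3)→{3}. Safe: 1, 2, 4, 5. Place at column 1.
Row 2: attacked by (1,1)→{1,2}; (5,3)→{3}. Safe: 4, 5. Place at column 4.
Row 3: attacked by (1,1)→{1,3}; (2,4)→{3,4,5}; (5,3)→{1,3,5}. Safe: 2. Place at column 2.
Row 4: attacked by (1,1)→{1,4}; (2,4)→{2,4}; (3,2)→{1,2,3}; (5,3)→{2,3,4}. Safe: 5. Place at column 5.
Columns [1, 4, 2, 5, 3], r−c [0, -2, 1, -1, 2], r+c [2, 6, 5, 9, 8] are all distinct, so no two queens attack.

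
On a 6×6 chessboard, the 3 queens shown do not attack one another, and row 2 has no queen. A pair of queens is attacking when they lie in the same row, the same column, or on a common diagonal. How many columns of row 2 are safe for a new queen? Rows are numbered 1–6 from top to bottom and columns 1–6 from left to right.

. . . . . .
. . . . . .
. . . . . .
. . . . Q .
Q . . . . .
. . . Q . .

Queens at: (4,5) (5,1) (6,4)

(4,5) attacks row 2 at column 5 and diagonals 3.
(5,1) attacks row 2 at column 1 and diagonals 4.
(6,4) attacks row 2 at column 4.
Attacked columns: {1, 3, 4, 5}. Safe: {2, 6}.

2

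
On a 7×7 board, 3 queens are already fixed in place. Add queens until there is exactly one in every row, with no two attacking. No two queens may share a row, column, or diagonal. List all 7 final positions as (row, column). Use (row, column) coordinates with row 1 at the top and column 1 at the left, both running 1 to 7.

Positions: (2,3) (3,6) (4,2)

Row 1: attacked by (2,3)→{2,3,4}; (3,6)→{4,6}; (4,2)→{2,5}. Safe: 1, 7. Place at column 7.
Row 5: attacked by (1,7)→{3,7}; (2,3)→{3,6}; (3,6)→{4,6}; (4,2)→{1,2,3}. Safe: 5. Place at column 5.
Row 6: attacked by (1,7)→{2,7}; (2,3)→{3,7}; (3,6)→{3,6}; (4,2)→{2,4}; (5,5)→{4,5,6}. Safe: 1. Place at column 1.
Row 7: attacked by (1,7)→{1,7}; (2,3)→{3}; (3,6)→{2,6}; (4,2)→{2,5}; (5,5)→{3,5,7}; (6,1)→{1,2}. Safe: 4. Place at column 4.
Columns [7, 3, 6, 2, 5, 1, 4], r−c [-6, -1, -3, 2, 0, 5, 3], r+c [8, 5, 9, 6, 10, 7, 11] are all distinct, so no two queens attack.

(1,7) (2,3) (3,6) (4,2) (5,5) (6,1) (7,4)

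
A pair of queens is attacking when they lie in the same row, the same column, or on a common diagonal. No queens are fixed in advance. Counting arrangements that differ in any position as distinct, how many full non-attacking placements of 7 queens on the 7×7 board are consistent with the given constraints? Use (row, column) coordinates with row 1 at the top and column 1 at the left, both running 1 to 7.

40

Branch on row 1: col 1 → 4; col 2 → 7; col 3 → 6; col 4 → 6; col 5 → 6; col 6 → 7; col 7 → 4.
Sum: 4 + 7 + 6 + 6 + 6 + 7 + 4 = 40.
(This is the classic 7-queens count.)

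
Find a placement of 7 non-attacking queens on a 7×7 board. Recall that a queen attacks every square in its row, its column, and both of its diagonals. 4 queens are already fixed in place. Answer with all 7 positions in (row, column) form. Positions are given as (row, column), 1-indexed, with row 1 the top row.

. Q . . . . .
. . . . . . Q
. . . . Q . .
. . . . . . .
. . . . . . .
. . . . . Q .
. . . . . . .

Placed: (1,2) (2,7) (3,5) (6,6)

(1,2) (2,7) (3,5) (4,3) (5,1) (6,6) (7,4)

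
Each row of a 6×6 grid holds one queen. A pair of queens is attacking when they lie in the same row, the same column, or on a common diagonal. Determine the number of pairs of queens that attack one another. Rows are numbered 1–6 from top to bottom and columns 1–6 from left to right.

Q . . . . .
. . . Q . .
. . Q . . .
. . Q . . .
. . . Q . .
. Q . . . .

Same column: (2,4)–(5,4) (column 4); (3,3)–(4,3) (column 3).
Same diagonal: (1,1)–(3,3) (|1−3| = |1−3| = 2); (2,4)–(3,3) (|2−3| = |4−3| = 1); (4,3)–(5,4) (|4−5| = |3−4| = 1).
Total attacking pairs: 5.

5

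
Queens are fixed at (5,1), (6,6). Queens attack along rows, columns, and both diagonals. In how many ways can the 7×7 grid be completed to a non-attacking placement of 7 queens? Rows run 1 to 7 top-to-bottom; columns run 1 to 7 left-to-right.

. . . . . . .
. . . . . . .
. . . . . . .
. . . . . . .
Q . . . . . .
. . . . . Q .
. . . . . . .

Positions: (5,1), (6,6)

1

Branch on row 1: col 2 → 1; col 3 → 0; col 4 → 0; col 7 → 0.
Sum: 1 + 0 + 0 + 0 = 1.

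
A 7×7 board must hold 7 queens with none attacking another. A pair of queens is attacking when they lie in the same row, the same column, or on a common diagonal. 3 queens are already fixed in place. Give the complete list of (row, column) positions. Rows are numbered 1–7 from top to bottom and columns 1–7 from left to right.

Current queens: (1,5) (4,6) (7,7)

(1,5) (2,3) (3,1) (4,6) (5,4) (6,2) (7,7)

Row 2: attacked by (1,5)→{4,5,6}; (4,6)→{4,6}; (7,7)→{2,7}. Safe: 1, 3. Place at column 3.
Row 3: attacked by (1,5)→{3,5,7}; (2,3)→{2,3,4}; (4,6)→{5,6,7}; (7,7)→{3,7}. Safe: 1. Place at column 1.
Row 5: attacked by (1,5)→{1,5}; (2,3)→{3,6}; (3,1)→{1,3}; (4,6)→{5,6,7}; (7,7)→{5,7}. Safe: 2, 4. Place at column 4.
Row 6: attacked by (1,5)→{5}; (2,3)→{3,7}; (3,1)→{1,4}; (4,6)→{4,6}; (5,4)→{3,4,5}; (7,7)→{6,7}. Safe: 2. Place at column 2.
Columns [5, 3, 1, 6, 4, 2, 7], r−c [-4, -1, 2, -2, 1, 4, 0], r+c [6, 5, 4, 10, 9, 8, 14] are all distinct, so no two queens attack.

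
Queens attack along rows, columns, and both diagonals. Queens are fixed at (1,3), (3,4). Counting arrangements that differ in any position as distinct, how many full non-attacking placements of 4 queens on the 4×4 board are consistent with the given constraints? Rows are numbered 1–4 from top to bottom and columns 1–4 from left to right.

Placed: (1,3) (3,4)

1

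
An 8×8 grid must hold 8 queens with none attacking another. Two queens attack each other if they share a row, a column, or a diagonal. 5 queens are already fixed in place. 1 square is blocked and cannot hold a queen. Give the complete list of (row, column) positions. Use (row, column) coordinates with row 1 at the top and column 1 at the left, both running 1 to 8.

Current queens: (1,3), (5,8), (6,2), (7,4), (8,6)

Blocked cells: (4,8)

Row 2: attacked by (1,3)→{2,3,4}; (5,8)→{5,8}; (6,2)→{2,6}; (7,4)→{4}; (8,6)→{6}. Safe: 1, 7. Place at column 1.
Row 3: attacked by (1,3)→{1,3,5}; (2,1)→{1,2}; (5,8)→{6,8}; (6,2)→{2,5}; (7,4)→{4,8}; (8,6)→{1,6}. Safe: 7. Place at column 7.
Row 4: attacked by (1,3)→{3,6}; (2,1)→{1,3}; (3,7)→{6,7,8}; (5,8)→{7,8}; (6,2)→{2,4}; (7,4)→{1,4,7}; (8,6)→{2,6}. Blocked: 8. Safe: 5. Place at column 5.
Columns [3, 1, 7, 5, 8, 2, 4, 6], r−c [-2, 1, -4, -1, -3, 4, 3, 2], r+c [4, 3, 10, 9, 13, 8, 11, 14] are all distinct, so no two queens attack.

(1,3) (2,1) (3,7) (4,5) (5,8) (6,2) (7,4) (8,6)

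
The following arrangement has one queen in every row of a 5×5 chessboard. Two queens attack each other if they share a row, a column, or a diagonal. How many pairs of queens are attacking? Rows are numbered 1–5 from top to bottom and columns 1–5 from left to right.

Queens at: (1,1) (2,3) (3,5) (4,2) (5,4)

All columns are distinct and no two queens satisfy |Δrow| = |Δcol|, so no pair attacks.

0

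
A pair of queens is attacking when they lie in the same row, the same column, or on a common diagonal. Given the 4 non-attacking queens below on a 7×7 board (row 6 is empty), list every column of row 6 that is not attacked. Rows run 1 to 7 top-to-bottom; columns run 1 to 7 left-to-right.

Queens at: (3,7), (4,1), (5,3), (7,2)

columns 5, 6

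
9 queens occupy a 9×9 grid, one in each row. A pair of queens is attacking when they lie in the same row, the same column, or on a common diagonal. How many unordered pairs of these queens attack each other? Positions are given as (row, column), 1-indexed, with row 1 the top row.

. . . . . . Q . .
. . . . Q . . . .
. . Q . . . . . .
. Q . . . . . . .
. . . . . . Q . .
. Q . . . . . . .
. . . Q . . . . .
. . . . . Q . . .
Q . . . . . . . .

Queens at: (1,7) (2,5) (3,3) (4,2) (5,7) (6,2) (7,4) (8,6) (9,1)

5

Same column: (1,7)–(5,7) (column 7); (4,2)–(6,2) (column 2).
Same diagonal: (1,7)–(6,2) (|1−6| = |7−2| = 5); (3,3)–(4,2) (|3−4| = |3−2| = 1); (4,2)–(8,6) (|4−8| = |2−6| = 4).
Total attacking pairs: 5.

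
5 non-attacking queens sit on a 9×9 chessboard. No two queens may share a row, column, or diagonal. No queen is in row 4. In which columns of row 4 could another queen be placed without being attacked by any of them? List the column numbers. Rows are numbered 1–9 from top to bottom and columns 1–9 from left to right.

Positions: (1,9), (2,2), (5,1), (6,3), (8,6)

(1,9) attacks row 4 at column 9 and diagonals 6.
(2,2) attacks row 4 at column 2 and diagonals 4.
(5,1) attacks row 4 at column 1 and diagonals 2.
(6,3) attacks row 4 at column 3 and diagonals 1, 5.
(8,6) attacks row 4 at column 6 and diagonals 2.
Attacked columns: {1, 2, 3, 4, 5, 6, 9}. Safe: {7, 8}.

columns 7, 8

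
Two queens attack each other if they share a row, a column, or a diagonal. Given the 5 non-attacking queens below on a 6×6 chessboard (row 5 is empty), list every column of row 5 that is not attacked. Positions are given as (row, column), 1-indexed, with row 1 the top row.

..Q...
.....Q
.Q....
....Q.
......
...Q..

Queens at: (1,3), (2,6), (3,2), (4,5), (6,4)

columns 1

(1,3) attacks row 5 at column 3.
(2,6) attacks row 5 at column 6 and diagonals 3.
(3,2) attacks row 5 at column 2 and diagonals 4.
(4,5) attacks row 5 at column 5 and diagonals 4, 6.
(6,4) attacks row 5 at column 4 and diagonals 3, 5.
Attacked columns: {2, 3, 4, 5, 6}. Safe: {1}.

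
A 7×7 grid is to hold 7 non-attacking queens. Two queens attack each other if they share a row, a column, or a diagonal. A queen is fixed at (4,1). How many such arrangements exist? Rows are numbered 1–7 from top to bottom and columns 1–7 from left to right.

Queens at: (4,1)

6

Branch on row 1: col 2 → 2; col 3 → 1; col 5 → 0; col 6 → 2; col 7 → 1.
Sum: 2 + 1 + 0 + 2 + 1 = 6.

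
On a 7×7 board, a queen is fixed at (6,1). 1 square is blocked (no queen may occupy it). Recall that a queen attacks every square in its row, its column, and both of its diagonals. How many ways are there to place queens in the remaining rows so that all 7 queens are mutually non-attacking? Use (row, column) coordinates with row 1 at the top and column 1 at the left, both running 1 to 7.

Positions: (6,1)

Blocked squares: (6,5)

7

Branch on row 1: col 2 → 1; col 3 → 1; col 4 → 2; col 5 → 2; col 7 → 1.
Sum: 1 + 1 + 2 + 2 + 1 = 7.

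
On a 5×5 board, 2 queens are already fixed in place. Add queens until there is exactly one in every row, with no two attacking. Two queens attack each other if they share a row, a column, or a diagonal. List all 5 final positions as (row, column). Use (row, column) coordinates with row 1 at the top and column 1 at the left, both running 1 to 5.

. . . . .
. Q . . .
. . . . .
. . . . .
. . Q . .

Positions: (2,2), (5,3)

Row 1: attacked by (2,2)→{1,2,3}; (5,3)→{3}. Safe: 4, 5. Place at column 5.
Row 3: attacked by (1,5)→{3,5}; (2,2)→{1,2,3}; (5,3)→{1,3,5}. Safe: 4. Place at column 4.
Row 4: attacked by (1,5)→{2,5}; (2,2)→{2,4}; (3,4)→{3,4,5}; (5,3)→{2,3,4}. Safe: 1. Place at column 1.
Columns [5, 2, 4, 1, 3], r−c [-4, 0, -1, 3, 2], r+c [6, 4, 7, 5, 8] are all distinct, so no two queens attack.

(1,5) (2,2) (3,4) (4,1) (5,3)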